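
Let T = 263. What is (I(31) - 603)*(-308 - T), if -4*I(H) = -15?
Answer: 1368687/4 ≈ 3.4217e+5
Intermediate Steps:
I(H) = 15/4 (I(H) = -1/4*(-15) = 15/4)
(I(31) - 603)*(-308 - T) = (15/4 - 603)*(-308 - 1*263) = -2397*(-308 - 263)/4 = -2397/4*(-571) = 1368687/4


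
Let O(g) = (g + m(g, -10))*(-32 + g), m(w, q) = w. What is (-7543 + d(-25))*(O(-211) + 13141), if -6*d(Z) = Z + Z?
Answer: -2614988948/3 ≈ -8.7166e+8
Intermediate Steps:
O(g) = 2*g*(-32 + g) (O(g) = (g + g)*(-32 + g) = (2*g)*(-32 + g) = 2*g*(-32 + g))
d(Z) = -Z/3 (d(Z) = -(Z + Z)/6 = -Z/3)
(-7543 + d(-25))*(O(-211) + 13141) = (-7543 - ⅓*(-25))*(2*(-211)*(-32 - 211) + 13141) = (-7543 + 25/3)*(2*(-211)*(-243) + 13141) = -22604*(102546 + 13141)/3 = -22604/3*115687 = -2614988948/3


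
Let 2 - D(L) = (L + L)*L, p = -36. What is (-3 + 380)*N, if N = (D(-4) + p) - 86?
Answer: -57304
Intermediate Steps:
D(L) = 2 - 2*L² (D(L) = 2 - (L + L)*L = 2 - 2*L*L = 2 - 2*L²)
N = -152 (N = ((2 - 2*(-4)²) - 36) - 86 = ((2 - 2*16) - 36) - 86 = ((2 - 32) - 36) - 86 = (-30 - 36) - 86 = -66 - 86 = -152)
(-3 + 380)*N = (-3 + 380)*(-152) = 377*(-152) = -57304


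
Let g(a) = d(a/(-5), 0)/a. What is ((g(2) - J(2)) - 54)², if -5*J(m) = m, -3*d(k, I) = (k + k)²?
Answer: 16224784/5625 ≈ 2884.4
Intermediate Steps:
d(k, I) = -4*k²/3 (d(k, I) = -(k + k)²/3 = -4*k²/3)
J(m) = -m/5
g(a) = -4*a/75 (g(a) = (-4*a²/25/3)/a = (-4*a²/75)/a = -4*a/75)
((g(2) - J(2)) - 54)² = ((-4/75*2 - (-1)*2/5) - 54)² = ((-8/75 - 1*(-⅖)) - 54)² = ((-8/75 + ⅖) - 54)² = (22/75 - 54)² = (-4028/75)² = 16224784/5625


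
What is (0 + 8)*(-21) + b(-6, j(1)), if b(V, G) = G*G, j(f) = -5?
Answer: -143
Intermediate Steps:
b(V, G) = G**2
(0 + 8)*(-21) + b(-6, j(1)) = (0 + 8)*(-21) + (-5)**2 = 8*(-21) + 25 = -168 + 25 = -143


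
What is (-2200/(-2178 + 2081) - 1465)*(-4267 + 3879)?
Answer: 559620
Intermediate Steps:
(-2200/(-2178 + 2081) - 1465)*(-4267 + 3879) = (-2200/(-97) - 1465)*(-388) = (-2200*(-1/97) - 1465)*(-388) = (2200/97 - 1465)*(-388) = -139905/97*(-388) = 559620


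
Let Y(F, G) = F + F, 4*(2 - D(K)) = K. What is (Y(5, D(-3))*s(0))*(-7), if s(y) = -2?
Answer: 140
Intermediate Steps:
D(K) = 2 - K/4
Y(F, G) = 2*F
(Y(5, D(-3))*s(0))*(-7) = ((2*5)*(-2))*(-7) = (10*(-2))*(-7) = -20*(-7) = 140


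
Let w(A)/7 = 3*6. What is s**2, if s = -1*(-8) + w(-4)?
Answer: 17956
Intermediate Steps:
w(A) = 126 (w(A) = 7*(3*6) = 7*18 = 126)
s = 134 (s = -1*(-8) + 126 = 8 + 126 = 134)
s**2 = 134**2 = 17956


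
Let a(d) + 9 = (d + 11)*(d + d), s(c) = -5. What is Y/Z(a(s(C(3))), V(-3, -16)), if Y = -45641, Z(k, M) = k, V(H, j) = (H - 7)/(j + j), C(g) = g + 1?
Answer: 45641/69 ≈ 661.46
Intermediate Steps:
C(g) = 1 + g
V(H, j) = (-7 + H)/(2*j) (V(H, j) = (-7 + H)/((2*j)) = (-7 + H)*(1/(2*j)) = (-7 + H)/(2*j))
a(d) = -9 + 2*d*(11 + d) (a(d) = -9 + (d + 11)*(d + d) = -9 + (11 + d)*(2*d) = -9 + 2*d*(11 + d))
Y/Z(a(s(C(3))), V(-3, -16)) = -45641/(-9 + 2*(-5)² + 22*(-5)) = -45641/(-9 + 2*25 - 110) = -45641/(-9 + 50 - 110) = -45641/(-69) = -45641*(-1/69) = 45641/69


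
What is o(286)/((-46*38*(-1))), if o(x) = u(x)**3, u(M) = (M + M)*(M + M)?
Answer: 8756210256741376/437 ≈ 2.0037e+13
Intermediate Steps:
u(M) = 4*M**2 (u(M) = (2*M)*(2*M) = 4*M**2)
o(x) = 64*x**6 (o(x) = (4*x**2)**3 = 64*x**6)
o(286)/((-46*38*(-1))) = (64*286**6)/((-46*38*(-1))) = (64*547263141046336)/((-1748*(-1))) = 35024841026965504/1748 = 35024841026965504*(1/1748) = 8756210256741376/437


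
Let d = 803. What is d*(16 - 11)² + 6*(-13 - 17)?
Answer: 19895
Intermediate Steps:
d*(16 - 11)² + 6*(-13 - 17) = 803*(16 - 11)² + 6*(-13 - 17) = 803*5² + 6*(-30) = 803*25 - 180 = 20075 - 180 = 19895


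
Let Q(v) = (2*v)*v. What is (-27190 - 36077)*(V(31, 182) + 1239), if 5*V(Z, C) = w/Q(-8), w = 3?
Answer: -50168390121/640 ≈ -7.8388e+7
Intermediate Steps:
Q(v) = 2*v²
V(Z, C) = 3/640 (V(Z, C) = (3/((2*(-8)²)))/5 = (3/((2*64)))/5 = (3/128)/5 = (3*(1/128))/5 = (⅕)*(3/128) = 3/640)
(-27190 - 36077)*(V(31, 182) + 1239) = (-27190 - 36077)*(3/640 + 1239) = -63267*792963/640 = -50168390121/640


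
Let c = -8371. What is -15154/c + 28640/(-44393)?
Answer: 432986082/371613803 ≈ 1.1651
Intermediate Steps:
-15154/c + 28640/(-44393) = -15154/(-8371) + 28640/(-44393) = -15154*(-1/8371) + 28640*(-1/44393) = 15154/8371 - 28640/44393 = 432986082/371613803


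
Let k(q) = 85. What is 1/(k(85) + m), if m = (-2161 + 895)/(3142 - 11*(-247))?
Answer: 1953/165583 ≈ 0.011795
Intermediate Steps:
m = -422/1953 (m = -1266/(3142 + 2717) = -1266/5859 = -1266*1/5859 = -422/1953 ≈ -0.21608)
1/(k(85) + m) = 1/(85 - 422/1953) = 1/(165583/1953) = 1953/165583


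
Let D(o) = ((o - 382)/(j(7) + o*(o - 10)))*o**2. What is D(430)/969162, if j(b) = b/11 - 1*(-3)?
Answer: 203390/4011199991 ≈ 5.0706e-5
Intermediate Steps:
j(b) = 3 + b/11 (j(b) = b*(1/11) + 3 = b/11 + 3 = 3 + b/11)
D(o) = o**2*(-382 + o)/(40/11 + o*(-10 + o)) (D(o) = ((o - 382)/((3 + (1/11)*7) + o*(o - 10)))*o**2 = ((-382 + o)/((3 + 7/11) + o*(-10 + o)))*o**2 = ((-382 + o)/(40/11 + o*(-10 + o)))*o**2 = o**2*(-382 + o)/(40/11 + o*(-10 + o)))
D(430)/969162 = (11*430**2*(-382 + 430)/(40 - 110*430 + 11*430**2))/969162 = (11*184900*48/(40 - 47300 + 11*184900))*(1/969162) = (11*184900*48/(40 - 47300 + 2033900))*(1/969162) = (11*184900*48/1986640)*(1/969162) = (11*184900*(1/1986640)*48)*(1/969162) = (1220340/24833)*(1/969162) = 203390/4011199991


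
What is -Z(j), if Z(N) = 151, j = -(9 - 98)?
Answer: -151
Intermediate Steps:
j = 89 (j = -1*(-89) = 89)
-Z(j) = -1*151 = -151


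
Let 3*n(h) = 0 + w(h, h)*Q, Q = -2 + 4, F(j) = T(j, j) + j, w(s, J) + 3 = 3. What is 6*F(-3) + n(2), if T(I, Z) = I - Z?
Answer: -18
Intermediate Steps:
w(s, J) = 0 (w(s, J) = -3 + 3 = 0)
F(j) = j (F(j) = (j - j) + j = 0 + j = j)
Q = 2
n(h) = 0 (n(h) = (0 + 0*2)/3 = (0 + 0)/3 = (1/3)*0 = 0)
6*F(-3) + n(2) = 6*(-3) + 0 = -18 + 0 = -18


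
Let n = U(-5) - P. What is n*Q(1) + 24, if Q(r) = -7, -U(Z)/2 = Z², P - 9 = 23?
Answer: 598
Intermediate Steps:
P = 32 (P = 9 + 23 = 32)
U(Z) = -2*Z²
n = -82 (n = -2*(-5)² - 1*32 = -2*25 - 32 = -50 - 32 = -82)
n*Q(1) + 24 = -82*(-7) + 24 = 574 + 24 = 598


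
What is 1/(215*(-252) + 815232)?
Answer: 1/761052 ≈ 1.3140e-6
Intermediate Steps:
1/(215*(-252) + 815232) = 1/(-54180 + 815232) = 1/761052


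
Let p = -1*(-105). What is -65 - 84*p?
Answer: -8885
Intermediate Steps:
p = 105
-65 - 84*p = -65 - 84*105 = -65 - 8820 = -8885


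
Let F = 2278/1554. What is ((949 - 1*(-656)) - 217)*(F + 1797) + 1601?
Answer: 1940846281/777 ≈ 2.4979e+6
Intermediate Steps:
F = 1139/777 (F = 2278*(1/1554) = 1139/777 ≈ 1.4659)
((949 - 1*(-656)) - 217)*(F + 1797) + 1601 = ((949 - 1*(-656)) - 217)*(1139/777 + 1797) + 1601 = ((949 + 656) - 217)*(1397408/777) + 1601 = (1605 - 217)*(1397408/777) + 1601 = 1388*(1397408/777) + 1601 = 1939602304/777 + 1601 = 1940846281/777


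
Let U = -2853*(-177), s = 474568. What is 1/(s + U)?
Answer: 1/979549 ≈ 1.0209e-6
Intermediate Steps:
U = 504981
1/(s + U) = 1/(474568 + 504981) = 1/979549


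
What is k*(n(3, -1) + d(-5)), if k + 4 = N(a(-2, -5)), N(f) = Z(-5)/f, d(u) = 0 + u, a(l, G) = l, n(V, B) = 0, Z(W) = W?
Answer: 15/2 ≈ 7.5000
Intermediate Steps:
d(u) = u
N(f) = -5/f
k = -3/2 (k = -4 - 5/(-2) = -4 - 5*(-1/2) = -4 + 5/2 = -3/2 ≈ -1.5000)
k*(n(3, -1) + d(-5)) = -3*(0 - 5)/2 = -3/2*(-5) = 15/2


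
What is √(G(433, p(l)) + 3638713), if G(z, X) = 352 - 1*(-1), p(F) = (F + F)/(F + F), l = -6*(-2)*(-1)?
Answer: √3639066 ≈ 1907.6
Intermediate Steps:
l = -12 (l = -3*(-4)*(-1) = 12*(-1) = -12)
p(F) = 1 (p(F) = (2*F)/((2*F)) = (2*F)*(1/(2*F)) = 1)
G(z, X) = 353 (G(z, X) = 352 + 1 = 353)
√(G(433, p(l)) + 3638713) = √(353 + 3638713) = √3639066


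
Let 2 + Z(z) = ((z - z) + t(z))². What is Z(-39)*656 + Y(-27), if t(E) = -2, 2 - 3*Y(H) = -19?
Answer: 1319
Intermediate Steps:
Y(H) = 7 (Y(H) = ⅔ - ⅓*(-19) = ⅔ + 19/3 = 7)
Z(z) = 2 (Z(z) = -2 + ((z - z) - 2)² = -2 + (0 - 2)² = -2 + (-2)² = -2 + 4 = 2)
Z(-39)*656 + Y(-27) = 2*656 + 7 = 1312 + 7 = 1319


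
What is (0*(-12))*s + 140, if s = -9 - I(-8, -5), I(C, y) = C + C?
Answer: 140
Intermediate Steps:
I(C, y) = 2*C
s = 7 (s = -9 - 2*(-8) = -9 - 1*(-16) = -9 + 16 = 7)
(0*(-12))*s + 140 = (0*(-12))*7 + 140 = 0*7 + 140 = 0 + 140 = 140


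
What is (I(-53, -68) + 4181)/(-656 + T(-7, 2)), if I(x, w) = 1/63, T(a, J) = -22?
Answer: -131702/21357 ≈ -6.1667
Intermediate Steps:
I(x, w) = 1/63
(I(-53, -68) + 4181)/(-656 + T(-7, 2)) = (1/63 + 4181)/(-656 - 22) = (263404/63)/(-678) = (263404/63)*(-1/678) = -131702/21357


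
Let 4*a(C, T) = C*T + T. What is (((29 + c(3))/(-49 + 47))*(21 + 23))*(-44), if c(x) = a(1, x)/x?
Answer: 28556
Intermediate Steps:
a(C, T) = T/4 + C*T/4 (a(C, T) = (C*T + T)/4 = (T + C*T)/4 = T/4 + C*T/4)
c(x) = ½ (c(x) = (x*(1 + 1)/4)/x = ((¼)*x*2)/x = (x/2)/x = ½)
(((29 + c(3))/(-49 + 47))*(21 + 23))*(-44) = (((29 + ½)/(-49 + 47))*(21 + 23))*(-44) = (((59/2)/(-2))*44)*(-44) = (((59/2)*(-½))*44)*(-44) = -59/4*44*(-44) = -649*(-44) = 28556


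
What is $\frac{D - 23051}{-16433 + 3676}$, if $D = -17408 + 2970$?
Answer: $\frac{37489}{12757} \approx 2.9387$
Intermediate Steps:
$D = -14438$
$\frac{D - 23051}{-16433 + 3676} = \frac{-14438 - 23051}{-16433 + 3676} = - \frac{37489}{-12757} = \left(-37489\right) \left(- \frac{1}{12757}\right) = \frac{37489}{12757}$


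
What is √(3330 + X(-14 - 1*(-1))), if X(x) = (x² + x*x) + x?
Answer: √3655 ≈ 60.457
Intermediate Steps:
X(x) = x + 2*x² (X(x) = (x² + x²) + x = 2*x² + x = x + 2*x²)
√(3330 + X(-14 - 1*(-1))) = √(3330 + (-14 - 1*(-1))*(1 + 2*(-14 - 1*(-1)))) = √(3330 + (-14 + 1)*(1 + 2*(-14 + 1))) = √(3330 - 13*(1 + 2*(-13))) = √(3330 - 13*(1 - 26)) = √(3330 - 13*(-25)) = √(3330 + 325) = √3655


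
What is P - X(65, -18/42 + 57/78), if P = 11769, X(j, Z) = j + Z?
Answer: 2130073/182 ≈ 11704.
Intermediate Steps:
X(j, Z) = Z + j
P - X(65, -18/42 + 57/78) = 11769 - ((-18/42 + 57/78) + 65) = 11769 - ((-18*1/42 + 57*(1/78)) + 65) = 11769 - ((-3/7 + 19/26) + 65) = 11769 - (55/182 + 65) = 11769 - 1*11885/182 = 11769 - 11885/182 = 2130073/182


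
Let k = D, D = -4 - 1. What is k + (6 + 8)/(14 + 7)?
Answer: -13/3 ≈ -4.3333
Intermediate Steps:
D = -5
k = -5
k + (6 + 8)/(14 + 7) = -5 + (6 + 8)/(14 + 7) = -5 + 14/21 = -5 + (1/21)*14 = -5 + ⅔ = -13/3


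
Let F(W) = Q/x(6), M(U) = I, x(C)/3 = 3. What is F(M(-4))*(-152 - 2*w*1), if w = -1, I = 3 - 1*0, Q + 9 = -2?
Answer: 550/3 ≈ 183.33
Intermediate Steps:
Q = -11 (Q = -9 - 2 = -11)
I = 3 (I = 3 + 0 = 3)
x(C) = 9 (x(C) = 3*3 = 9)
M(U) = 3
F(W) = -11/9
F(M(-4))*(-152 - 2*w*1) = -11*(-152 - 2*(-1)*1)/9 = -11*(-152 + 2*1)/9 = -11*(-152 + 2)/9 = -11/9*(-150) = 550/3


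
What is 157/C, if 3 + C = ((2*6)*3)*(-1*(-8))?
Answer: 157/285 ≈ 0.55088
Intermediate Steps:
C = 285 (C = -3 + ((2*6)*3)*(-1*(-8)) = -3 + (12*3)*8 = -3 + 36*8 = -3 + 288 = 285)
157/C = 157/285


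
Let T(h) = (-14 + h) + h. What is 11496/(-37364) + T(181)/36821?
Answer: -102572886/343944961 ≈ -0.29822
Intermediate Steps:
T(h) = -14 + 2*h
11496/(-37364) + T(181)/36821 = 11496/(-37364) + (-14 + 2*181)/36821 = 11496*(-1/37364) + (-14 + 362)*(1/36821) = -2874/9341 + 348*(1/36821) = -2874/9341 + 348/36821 = -102572886/343944961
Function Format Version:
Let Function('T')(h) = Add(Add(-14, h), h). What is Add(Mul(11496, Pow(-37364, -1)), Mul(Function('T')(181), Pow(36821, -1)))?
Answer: Rational(-102572886, 343944961) ≈ -0.29822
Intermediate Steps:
Function('T')(h) = Add(-14, Mul(2, h))
Add(Mul(11496, Pow(-37364, -1)), Mul(Function('T')(181), Pow(36821, -1))) = Add(Mul(11496, Pow(-37364, -1)), Mul(Add(-14, Mul(2, 181)), Pow(36821, -1))) = Add(Mul(11496, Rational(-1, 37364)), Mul(Add(-14, 362), Rational(1, 36821))) = Add(Rational(-2874, 9341), Mul(348, Rational(1, 36821))) = Add(Rational(-2874, 9341), Rational(348, 36821)) = Rational(-102572886, 343944961)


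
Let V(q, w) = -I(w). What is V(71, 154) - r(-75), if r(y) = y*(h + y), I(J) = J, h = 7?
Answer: -5254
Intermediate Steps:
V(q, w) = -w
r(y) = y*(7 + y)
V(71, 154) - r(-75) = -1*154 - (-75)*(7 - 75) = -154 - (-75)*(-68) = -154 - 1*5100 = -154 - 5100 = -5254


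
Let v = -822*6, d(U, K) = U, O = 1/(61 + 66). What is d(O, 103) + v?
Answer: -626363/127 ≈ -4932.0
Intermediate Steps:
O = 1/127 ≈ 0.0078740
v = -4932
d(O, 103) + v = 1/127 - 4932 = -626363/127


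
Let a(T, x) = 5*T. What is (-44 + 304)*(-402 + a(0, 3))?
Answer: -104520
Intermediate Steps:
(-44 + 304)*(-402 + a(0, 3)) = (-44 + 304)*(-402 + 5*0) = 260*(-402 + 0) = 260*(-402) = -104520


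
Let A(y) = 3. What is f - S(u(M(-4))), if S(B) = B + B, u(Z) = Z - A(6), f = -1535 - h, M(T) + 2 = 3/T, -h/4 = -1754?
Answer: -17079/2 ≈ -8539.5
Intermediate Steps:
h = 7016 (h = -4*(-1754) = 7016)
M(T) = -2 + 3/T
f = -8551 (f = -1535 - 1*7016 = -1535 - 7016 = -8551)
u(Z) = -3 + Z (u(Z) = Z - 1*3 = Z - 3 = -3 + Z)
S(B) = 2*B
f - S(u(M(-4))) = -8551 - 2*(-3 + (-2 + 3/(-4))) = -8551 - 2*(-3 + (-2 + 3*(-¼))) = -8551 - 2*(-3 + (-2 - ¾)) = -8551 - 2*(-3 - 11/4) = -8551 - 2*(-23)/4 = -8551 - 1*(-23/2) = -8551 + 23/2 = -17079/2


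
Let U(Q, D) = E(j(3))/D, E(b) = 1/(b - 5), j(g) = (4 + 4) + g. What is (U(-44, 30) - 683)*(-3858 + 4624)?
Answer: -47085637/90 ≈ -5.2317e+5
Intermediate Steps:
j(g) = 8 + g
E(b) = 1/(-5 + b)
U(Q, D) = 1/(6*D) (U(Q, D) = 1/((-5 + (8 + 3))*D) = 1/((-5 + 11)*D) = 1/(6*D))
(U(-44, 30) - 683)*(-3858 + 4624) = ((1/6)/30 - 683)*(-3858 + 4624) = ((1/6)*(1/30) - 683)*766 = (1/180 - 683)*766 = -122939/180*766 = -47085637/90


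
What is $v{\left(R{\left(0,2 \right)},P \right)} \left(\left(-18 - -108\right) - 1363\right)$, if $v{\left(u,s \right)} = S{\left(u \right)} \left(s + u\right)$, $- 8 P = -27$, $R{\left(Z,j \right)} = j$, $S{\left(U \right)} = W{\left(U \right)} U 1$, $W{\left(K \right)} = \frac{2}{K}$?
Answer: $- \frac{54739}{4} \approx -13685.0$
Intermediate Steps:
$S{\left(U \right)} = 2$ ($S{\left(U \right)} = \frac{2}{U} U 1 = 2 \cdot 1 = 2$)
$P = \frac{27}{8}$ ($P = \left(- \frac{1}{8}\right) \left(-27\right) = \frac{27}{8} \approx 3.375$)
$v{\left(u,s \right)} = 2 s + 2 u$ ($v{\left(u,s \right)} = 2 \left(s + u\right) = 2 s + 2 u$)
$v{\left(R{\left(0,2 \right)},P \right)} \left(\left(-18 - -108\right) - 1363\right) = \left(2 \cdot \frac{27}{8} + 2 \cdot 2\right) \left(\left(-18 - -108\right) - 1363\right) = \left(\frac{27}{4} + 4\right) \left(\left(-18 + 108\right) - 1363\right) = \frac{43 \left(90 - 1363\right)}{4} = \frac{43}{4} \left(-1273\right) = - \frac{54739}{4}$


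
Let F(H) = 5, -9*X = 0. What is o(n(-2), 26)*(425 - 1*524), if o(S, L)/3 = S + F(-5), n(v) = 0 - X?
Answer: -1485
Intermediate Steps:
X = 0 (X = -⅑*0 = 0)
n(v) = 0 (n(v) = 0 - 1*0 = 0 + 0 = 0)
o(S, L) = 15 + 3*S (o(S, L) = 3*(S + 5) = 3*(5 + S) = 15 + 3*S)
o(n(-2), 26)*(425 - 1*524) = (15 + 3*0)*(425 - 1*524) = (15 + 0)*(425 - 524) = 15*(-99) = -1485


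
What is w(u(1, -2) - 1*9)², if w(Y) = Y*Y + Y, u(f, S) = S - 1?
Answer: 17424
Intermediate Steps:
u(f, S) = -1 + S
w(Y) = Y + Y² (w(Y) = Y² + Y = Y + Y²)
w(u(1, -2) - 1*9)² = (((-1 - 2) - 1*9)*(1 + ((-1 - 2) - 1*9)))² = ((-3 - 9)*(1 + (-3 - 9)))² = (-12*(1 - 12))² = (-12*(-11))² = 132² = 17424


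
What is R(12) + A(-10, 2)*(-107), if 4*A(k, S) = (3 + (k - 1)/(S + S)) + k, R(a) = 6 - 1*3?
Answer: 4221/16 ≈ 263.81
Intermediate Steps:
R(a) = 3 (R(a) = 6 - 3 = 3)
A(k, S) = ¾ + k/4 + (-1 + k)/(8*S) (A(k, S) = ((3 + (k - 1)/(S + S)) + k)/4 = ((3 + (-1 + k)/((2*S))) + k)/4 = ((3 + (-1 + k)*(1/(2*S))) + k)/4 = ((3 + (-1 + k)/(2*S)) + k)/4 = (3 + k + (-1 + k)/(2*S))/4 = ¾ + k/4 + (-1 + k)/(8*S))
R(12) + A(-10, 2)*(-107) = 3 + ((⅛)*(-1 - 10 + 2*2*(3 - 10))/2)*(-107) = 3 + ((⅛)*(½)*(-1 - 10 + 2*2*(-7)))*(-107) = 3 + ((⅛)*(½)*(-1 - 10 - 28))*(-107) = 3 + ((⅛)*(½)*(-39))*(-107) = 3 - 39/16*(-107) = 3 + 4173/16 = 4221/16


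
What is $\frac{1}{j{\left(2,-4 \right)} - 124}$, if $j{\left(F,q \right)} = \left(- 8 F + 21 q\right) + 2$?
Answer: $- \frac{1}{222} \approx -0.0045045$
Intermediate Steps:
$j{\left(F,q \right)} = 2 - 8 F + 21 q$
$\frac{1}{j{\left(2,-4 \right)} - 124} = \frac{1}{\left(2 - 16 + 21 \left(-4\right)\right) - 124} = \frac{1}{\left(2 - 16 - 84\right) - 124} = \frac{1}{-98 - 124} = \frac{1}{-222} = - \frac{1}{222}$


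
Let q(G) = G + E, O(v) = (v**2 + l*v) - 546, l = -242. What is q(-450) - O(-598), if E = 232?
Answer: -501992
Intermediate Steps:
O(v) = -546 + v**2 - 242*v (O(v) = (v**2 - 242*v) - 546 = -546 + v**2 - 242*v)
q(G) = 232 + G (q(G) = G + 232 = 232 + G)
q(-450) - O(-598) = (232 - 450) - (-546 + (-598)**2 - 242*(-598)) = -218 - (-546 + 357604 + 144716) = -218 - 1*501774 = -218 - 501774 = -501992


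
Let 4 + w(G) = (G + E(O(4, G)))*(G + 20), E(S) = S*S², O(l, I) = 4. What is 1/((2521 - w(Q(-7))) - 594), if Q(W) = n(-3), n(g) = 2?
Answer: 1/479 ≈ 0.0020877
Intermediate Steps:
Q(W) = 2
E(S) = S³
w(G) = -4 + (20 + G)*(64 + G) (w(G) = -4 + (G + 4³)*(G + 20) = -4 + (G + 64)*(20 + G) = -4 + (64 + G)*(20 + G) = -4 + (20 + G)*(64 + G))
1/((2521 - w(Q(-7))) - 594) = 1/((2521 - (1276 + 2² + 84*2)) - 594) = 1/((2521 - (1276 + 4 + 168)) - 594) = 1/((2521 - 1*1448) - 594) = 1/((2521 - 1448) - 594) = 1/(1073 - 594) = 1/479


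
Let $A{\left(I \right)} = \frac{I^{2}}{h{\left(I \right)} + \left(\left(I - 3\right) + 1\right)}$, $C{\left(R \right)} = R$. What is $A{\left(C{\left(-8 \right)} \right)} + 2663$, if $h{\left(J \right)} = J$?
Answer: $\frac{23935}{9} \approx 2659.4$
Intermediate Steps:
$A{\left(I \right)} = \frac{I^{2}}{-2 + 2 I}$ ($A{\left(I \right)} = \frac{I^{2}}{I + \left(\left(I - 3\right) + 1\right)} = \frac{I^{2}}{I + \left(\left(-3 + I\right) + 1\right)} = \frac{I^{2}}{I + \left(-2 + I\right)} = \frac{I^{2}}{-2 + 2 I}$)
$A{\left(C{\left(-8 \right)} \right)} + 2663 = \frac{\left(-8\right)^{2}}{2 \left(-1 - 8\right)} + 2663 = \frac{1}{2} \cdot 64 \frac{1}{-9} + 2663 = \frac{1}{2} \cdot 64 \left(- \frac{1}{9}\right) + 2663 = - \frac{32}{9} + 2663 = \frac{23935}{9}$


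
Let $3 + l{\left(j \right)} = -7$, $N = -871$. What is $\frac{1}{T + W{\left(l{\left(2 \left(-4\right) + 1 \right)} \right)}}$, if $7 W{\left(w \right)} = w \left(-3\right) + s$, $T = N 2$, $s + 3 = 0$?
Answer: $- \frac{7}{12167} \approx -0.00057533$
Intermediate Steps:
$s = -3$ ($s = -3 + 0 = -3$)
$l{\left(j \right)} = -10$ ($l{\left(j \right)} = -3 - 7 = -10$)
$T = -1742$ ($T = \left(-871\right) 2 = -1742$)
$W{\left(w \right)} = - \frac{3}{7} - \frac{3 w}{7}$ ($W{\left(w \right)} = \frac{w \left(-3\right) - 3}{7} = \frac{- 3 w - 3}{7} = \frac{-3 - 3 w}{7} = - \frac{3}{7} - \frac{3 w}{7}$)
$\frac{1}{T + W{\left(l{\left(2 \left(-4\right) + 1 \right)} \right)}} = \frac{1}{-1742 - - \frac{27}{7}} = \frac{1}{-1742 + \left(- \frac{3}{7} + \frac{30}{7}\right)} = \frac{1}{-1742 + \frac{27}{7}} = \frac{1}{- \frac{12167}{7}} = - \frac{7}{12167}$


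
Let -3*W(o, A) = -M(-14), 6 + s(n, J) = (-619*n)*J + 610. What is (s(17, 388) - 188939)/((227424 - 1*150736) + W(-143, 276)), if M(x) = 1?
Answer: -12813777/230065 ≈ -55.696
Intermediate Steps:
s(n, J) = 604 - 619*J*n (s(n, J) = -6 + ((-619*n)*J + 610) = -6 + (-619*J*n + 610) = -6 + (610 - 619*J*n) = 604 - 619*J*n)
W(o, A) = 1/3 (W(o, A) = -(-1)/3 = -1/3*(-1) = 1/3)
(s(17, 388) - 188939)/((227424 - 1*150736) + W(-143, 276)) = ((604 - 619*388*17) - 188939)/((227424 - 1*150736) + 1/3) = ((604 - 4082924) - 188939)/((227424 - 150736) + 1/3) = (-4082320 - 188939)/(76688 + 1/3) = -4271259/230065/3 = -4271259*3/230065 = -12813777/230065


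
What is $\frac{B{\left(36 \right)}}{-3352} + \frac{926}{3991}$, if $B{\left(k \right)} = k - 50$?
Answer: $\frac{1579913}{6688916} \approx 0.2362$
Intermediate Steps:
$B{\left(k \right)} = -50 + k$
$\frac{B{\left(36 \right)}}{-3352} + \frac{926}{3991} = \frac{-50 + 36}{-3352} + \frac{926}{3991} = \left(-14\right) \left(- \frac{1}{3352}\right) + 926 \cdot \frac{1}{3991} = \frac{7}{1676} + \frac{926}{3991} = \frac{1579913}{6688916}$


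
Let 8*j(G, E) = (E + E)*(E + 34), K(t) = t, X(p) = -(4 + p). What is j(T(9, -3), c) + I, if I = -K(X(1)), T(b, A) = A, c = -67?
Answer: 2231/4 ≈ 557.75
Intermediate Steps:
X(p) = -4 - p
I = 5 (I = -(-4 - 1*1) = -(-4 - 1) = -1*(-5) = 5)
j(G, E) = E*(34 + E)/4 (j(G, E) = ((E + E)*(E + 34))/8 = ((2*E)*(34 + E))/8 = (2*E*(34 + E))/8 = E*(34 + E)/4)
j(T(9, -3), c) + I = (¼)*(-67)*(34 - 67) + 5 = (¼)*(-67)*(-33) + 5 = 2211/4 + 5 = 2231/4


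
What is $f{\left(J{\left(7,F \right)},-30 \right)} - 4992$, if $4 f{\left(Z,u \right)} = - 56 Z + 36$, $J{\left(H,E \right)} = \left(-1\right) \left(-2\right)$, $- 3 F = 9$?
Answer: $-5011$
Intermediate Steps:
$F = -3$ ($F = \left(- \frac{1}{3}\right) 9 = -3$)
$J{\left(H,E \right)} = 2$
$f{\left(Z,u \right)} = 9 - 14 Z$ ($f{\left(Z,u \right)} = \frac{- 56 Z + 36}{4} = \frac{36 - 56 Z}{4} = 9 - 14 Z$)
$f{\left(J{\left(7,F \right)},-30 \right)} - 4992 = \left(9 - 28\right) - 4992 = -19 - 4992 = -5011$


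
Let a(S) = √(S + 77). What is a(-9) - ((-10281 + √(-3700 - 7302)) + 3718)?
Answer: 6563 + 2*√17 - I*√11002 ≈ 6571.3 - 104.89*I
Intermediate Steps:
a(S) = √(77 + S)
a(-9) - ((-10281 + √(-3700 - 7302)) + 3718) = √(77 - 9) - ((-10281 + √(-3700 - 7302)) + 3718) = √68 - ((-10281 + √(-11002)) + 3718) = 2*√17 - ((-10281 + I*√11002) + 3718) = 2*√17 - (-6563 + I*√11002) = 2*√17 + (6563 - I*√11002) = 6563 + 2*√17 - I*√11002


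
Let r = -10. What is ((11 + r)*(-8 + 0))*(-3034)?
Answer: 24272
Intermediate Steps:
((11 + r)*(-8 + 0))*(-3034) = ((11 - 10)*(-8 + 0))*(-3034) = (1*(-8))*(-3034) = -8*(-3034) = 24272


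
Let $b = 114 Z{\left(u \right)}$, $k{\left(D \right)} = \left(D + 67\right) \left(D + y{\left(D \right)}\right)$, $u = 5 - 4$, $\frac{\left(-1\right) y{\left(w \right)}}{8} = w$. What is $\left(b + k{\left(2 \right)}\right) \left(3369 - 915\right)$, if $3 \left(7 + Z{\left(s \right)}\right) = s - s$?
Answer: $-4328856$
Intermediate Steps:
$y{\left(w \right)} = - 8 w$
$u = 1$
$k{\left(D \right)} = - 7 D \left(67 + D\right)$ ($k{\left(D \right)} = \left(D + 67\right) \left(D - 8 D\right) = \left(67 + D\right) \left(- 7 D\right) = - 7 D \left(67 + D\right)$)
$Z{\left(s \right)} = -7$ ($Z{\left(s \right)} = -7 + \frac{s - s}{3} = -7 + \frac{1}{3} \cdot 0 = -7 + 0 = -7$)
$b = -798$ ($b = 114 \left(-7\right) = -798$)
$\left(b + k{\left(2 \right)}\right) \left(3369 - 915\right) = \left(-798 + 7 \cdot 2 \left(-67 - 2\right)\right) \left(3369 - 915\right) = \left(-798 + 7 \cdot 2 \left(-67 - 2\right)\right) 2454 = \left(-798 + 7 \cdot 2 \left(-69\right)\right) 2454 = \left(-798 - 966\right) 2454 = \left(-1764\right) 2454 = -4328856$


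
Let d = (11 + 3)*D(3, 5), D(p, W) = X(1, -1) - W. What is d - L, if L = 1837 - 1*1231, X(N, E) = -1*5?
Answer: -746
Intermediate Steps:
X(N, E) = -5
D(p, W) = -5 - W
L = 606 (L = 1837 - 1231 = 606)
d = -140 (d = (11 + 3)*(-5 - 1*5) = 14*(-5 - 5) = 14*(-10) = -140)
d - L = -140 - 1*606 = -140 - 606 = -746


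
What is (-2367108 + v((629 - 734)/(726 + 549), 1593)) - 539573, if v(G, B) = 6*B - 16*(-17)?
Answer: -2896851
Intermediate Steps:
v(G, B) = 272 + 6*B (v(G, B) = 6*B + 272 = 272 + 6*B)
(-2367108 + v((629 - 734)/(726 + 549), 1593)) - 539573 = (-2367108 + (272 + 6*1593)) - 539573 = (-2367108 + (272 + 9558)) - 539573 = (-2367108 + 9830) - 539573 = -2357278 - 539573 = -2896851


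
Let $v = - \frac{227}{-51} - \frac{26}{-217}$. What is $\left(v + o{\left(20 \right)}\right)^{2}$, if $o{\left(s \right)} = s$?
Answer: $\frac{73943205625}{122478489} \approx 603.72$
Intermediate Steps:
$v = \frac{50585}{11067}$ ($v = \left(-227\right) \left(- \frac{1}{51}\right) - - \frac{26}{217} = \frac{227}{51} + \frac{26}{217} = \frac{50585}{11067} \approx 4.5708$)
$\left(v + o{\left(20 \right)}\right)^{2} = \left(\frac{50585}{11067} + 20\right)^{2} = \left(\frac{271925}{11067}\right)^{2} = \frac{73943205625}{122478489}$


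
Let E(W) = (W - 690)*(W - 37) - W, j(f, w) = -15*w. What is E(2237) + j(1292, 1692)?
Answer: 3375783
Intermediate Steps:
E(W) = -W + (-690 + W)*(-37 + W) (E(W) = (-690 + W)*(-37 + W) - W = -W + (-690 + W)*(-37 + W))
E(2237) + j(1292, 1692) = (25530 + 2237² - 728*2237) - 15*1692 = (25530 + 5004169 - 1628536) - 25380 = 3401163 - 25380 = 3375783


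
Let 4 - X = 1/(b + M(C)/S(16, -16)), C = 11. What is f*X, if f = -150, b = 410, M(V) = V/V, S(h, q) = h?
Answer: -1311400/2187 ≈ -599.63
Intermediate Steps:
M(V) = 1
X = 26228/6561 (X = 4 - 1/(410 + 1/16) = 4 - 1/6561/16 = 4 - 1*16/6561 = 4 - 16/6561 = 26228/6561 ≈ 3.9976)
f*X = -150*26228/6561 = -1311400/2187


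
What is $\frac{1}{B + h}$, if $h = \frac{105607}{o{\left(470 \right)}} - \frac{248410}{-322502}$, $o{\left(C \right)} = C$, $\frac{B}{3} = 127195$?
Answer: $\frac{75787970}{28936640143157} \approx 2.6191 \cdot 10^{-6}$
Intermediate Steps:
$B = 381585$ ($B = 3 \cdot 127195 = 381585$)
$h = \frac{17087610707}{75787970}$ ($h = \frac{105607}{470} - \frac{248410}{-322502} = 105607 \cdot \frac{1}{470} - - \frac{124205}{161251} = \frac{105607}{470} + \frac{124205}{161251} = \frac{17087610707}{75787970} \approx 225.47$)
$\frac{1}{B + h} = \frac{1}{381585 + \frac{17087610707}{75787970}} = \frac{1}{\frac{28936640143157}{75787970}} = \frac{75787970}{28936640143157}$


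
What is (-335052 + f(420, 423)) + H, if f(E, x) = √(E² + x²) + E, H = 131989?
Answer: -202643 + 3*√39481 ≈ -2.0205e+5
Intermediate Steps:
f(E, x) = E + √(E² + x²)
(-335052 + f(420, 423)) + H = (-335052 + (420 + √(420² + 423²))) + 131989 = (-335052 + (420 + √(176400 + 178929))) + 131989 = (-335052 + (420 + √355329)) + 131989 = (-335052 + (420 + 3*√39481)) + 131989 = (-334632 + 3*√39481) + 131989 = -202643 + 3*√39481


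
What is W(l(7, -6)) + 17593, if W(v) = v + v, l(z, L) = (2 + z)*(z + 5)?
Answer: 17809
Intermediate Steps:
l(z, L) = (2 + z)*(5 + z)
W(v) = 2*v
W(l(7, -6)) + 17593 = 2*(10 + 7² + 7*7) + 17593 = 2*(10 + 49 + 49) + 17593 = 2*108 + 17593 = 216 + 17593 = 17809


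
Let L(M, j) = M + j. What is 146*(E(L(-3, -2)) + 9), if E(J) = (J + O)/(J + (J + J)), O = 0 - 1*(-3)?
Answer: 20002/15 ≈ 1333.5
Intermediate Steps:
O = 3 (O = 0 + 3 = 3)
E(J) = (3 + J)/(3*J) (E(J) = (J + 3)/(J + (J + J)) = (3 + J)/(J + 2*J) = (3 + J)/((3*J)) = (3 + J)*(1/(3*J)) = (3 + J)/(3*J))
146*(E(L(-3, -2)) + 9) = 146*((3 + (-3 - 2))/(3*(-3 - 2)) + 9) = 146*((⅓)*(3 - 5)/(-5) + 9) = 146*((⅓)*(-⅕)*(-2) + 9) = 146*(2/15 + 9) = 146*(137/15) = 20002/15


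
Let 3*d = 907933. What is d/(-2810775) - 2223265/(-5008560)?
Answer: 946657075643/2815587046800 ≈ 0.33622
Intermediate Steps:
d = 907933/3 (d = (1/3)*907933 = 907933/3 ≈ 3.0264e+5)
d/(-2810775) - 2223265/(-5008560) = (907933/3)/(-2810775) - 2223265/(-5008560) = (907933/3)*(-1/2810775) - 2223265*(-1/5008560) = -907933/8432325 + 444653/1001712 = 946657075643/2815587046800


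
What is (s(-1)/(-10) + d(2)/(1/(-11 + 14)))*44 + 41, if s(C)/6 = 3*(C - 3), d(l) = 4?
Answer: 4429/5 ≈ 885.80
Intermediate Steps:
s(C) = -54 + 18*C (s(C) = 6*(3*(C - 3)) = 6*(3*(-3 + C)) = 6*(-9 + 3*C) = -54 + 18*C)
(s(-1)/(-10) + d(2)/(1/(-11 + 14)))*44 + 41 = ((-54 + 18*(-1))/(-10) + 4/(1/(-11 + 14)))*44 + 41 = ((-54 - 18)*(-1/10) + 4/(1/3))*44 + 41 = (-72*(-1/10) + 4/(1/3))*44 + 41 = (36/5 + 4*3)*44 + 41 = (36/5 + 12)*44 + 41 = (96/5)*44 + 41 = 4224/5 + 41 = 4429/5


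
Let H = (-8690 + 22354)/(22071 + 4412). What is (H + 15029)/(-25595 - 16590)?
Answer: -398026671/1117185355 ≈ -0.35628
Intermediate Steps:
H = 13664/26483 ≈ 0.51595
(H + 15029)/(-25595 - 16590) = (13664/26483 + 15029)/(-25595 - 16590) = (398026671/26483)/(-42185) = (398026671/26483)*(-1/42185) = -398026671/1117185355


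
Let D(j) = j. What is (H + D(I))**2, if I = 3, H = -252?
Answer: 62001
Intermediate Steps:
(H + D(I))**2 = (-252 + 3)**2 = (-249)**2 = 62001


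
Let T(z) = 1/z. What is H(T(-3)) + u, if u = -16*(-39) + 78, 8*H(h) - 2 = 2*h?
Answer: 4213/6 ≈ 702.17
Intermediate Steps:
H(h) = ¼ + h/4 (H(h) = ¼ + (2*h)/8 = ¼ + h/4)
u = 702 (u = 624 + 78 = 702)
H(T(-3)) + u = (¼ + (¼)/(-3)) + 702 = (¼ + (¼)*(-⅓)) + 702 = (¼ - 1/12) + 702 = ⅙ + 702 = 4213/6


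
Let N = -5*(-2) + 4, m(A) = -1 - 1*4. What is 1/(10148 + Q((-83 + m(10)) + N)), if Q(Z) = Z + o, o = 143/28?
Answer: 28/282215 ≈ 9.9215e-5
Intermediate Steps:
m(A) = -5 (m(A) = -1 - 4 = -5)
N = 14 (N = 10 + 4 = 14)
o = 143/28 (o = 143*(1/28) = 143/28 ≈ 5.1071)
Q(Z) = 143/28 + Z (Q(Z) = Z + 143/28 = 143/28 + Z)
1/(10148 + Q((-83 + m(10)) + N)) = 1/(10148 + (143/28 + ((-83 - 5) + 14))) = 1/(10148 + (143/28 + (-88 + 14))) = 1/(10148 + (143/28 - 74)) = 1/(10148 - 1929/28) = 1/(282215/28) = 28/282215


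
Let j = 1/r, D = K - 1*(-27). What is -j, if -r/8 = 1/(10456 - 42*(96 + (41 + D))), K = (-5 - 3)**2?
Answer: 110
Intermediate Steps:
K = 64 (K = (-8)**2 = 64)
D = 91 (D = 64 - 1*(-27) = 64 + 27 = 91)
r = -1/110 (r = -8/(10456 - 42*(96 + (41 + 91))) = -8/(10456 - 42*(96 + 132)) = -8/(10456 - 42*228) = -8/(10456 - 1*9576) = -8/(10456 - 9576) = -8/880 = -8*1/880 = -1/110 ≈ -0.0090909)
j = -110 (j = 1/(-1/110) = -110)
-j = -1*(-110) = 110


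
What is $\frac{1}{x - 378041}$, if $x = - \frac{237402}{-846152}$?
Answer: $- \frac{423076}{159939955415} \approx -2.6452 \cdot 10^{-6}$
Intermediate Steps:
$x = \frac{118701}{423076}$ ($x = \left(-237402\right) \left(- \frac{1}{846152}\right) = \frac{118701}{423076} \approx 0.28057$)
$\frac{1}{x - 378041} = \frac{1}{\frac{118701}{423076} - 378041} = \frac{1}{- \frac{159939955415}{423076}} = - \frac{423076}{159939955415}$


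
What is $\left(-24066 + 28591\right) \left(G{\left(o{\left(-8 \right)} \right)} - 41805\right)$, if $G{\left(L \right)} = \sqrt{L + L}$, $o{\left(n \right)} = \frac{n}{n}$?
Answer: $-189167625 + 4525 \sqrt{2} \approx -1.8916 \cdot 10^{8}$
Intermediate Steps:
$o{\left(n \right)} = 1$
$G{\left(L \right)} = \sqrt{2} \sqrt{L}$ ($G{\left(L \right)} = \sqrt{2 L} = \sqrt{2} \sqrt{L}$)
$\left(-24066 + 28591\right) \left(G{\left(o{\left(-8 \right)} \right)} - 41805\right) = \left(-24066 + 28591\right) \left(\sqrt{2} \sqrt{1} - 41805\right) = 4525 \left(\sqrt{2} \cdot 1 - 41805\right) = 4525 \left(\sqrt{2} - 41805\right) = 4525 \left(-41805 + \sqrt{2}\right) = -189167625 + 4525 \sqrt{2}$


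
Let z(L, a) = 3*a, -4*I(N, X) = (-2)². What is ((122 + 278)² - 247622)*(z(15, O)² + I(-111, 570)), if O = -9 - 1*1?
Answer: -78772178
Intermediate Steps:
I(N, X) = -1 (I(N, X) = -¼*(-2)² = -¼*4 = -1)
O = -10 (O = -9 - 1 = -10)
((122 + 278)² - 247622)*(z(15, O)² + I(-111, 570)) = ((122 + 278)² - 247622)*((3*(-10))² - 1) = (400² - 247622)*((-30)² - 1) = (160000 - 247622)*(900 - 1) = -87622*899 = -78772178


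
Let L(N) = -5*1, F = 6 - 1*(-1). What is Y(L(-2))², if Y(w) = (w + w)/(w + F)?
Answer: 25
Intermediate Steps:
F = 7 (F = 6 + 1 = 7)
L(N) = -5
Y(w) = 2*w/(7 + w) (Y(w) = (w + w)/(w + 7) = (2*w)/(7 + w) = 2*w/(7 + w))
Y(L(-2))² = (2*(-5)/(7 - 5))² = (2*(-5)/2)² = (2*(-5)*(½))² = (-5)² = 25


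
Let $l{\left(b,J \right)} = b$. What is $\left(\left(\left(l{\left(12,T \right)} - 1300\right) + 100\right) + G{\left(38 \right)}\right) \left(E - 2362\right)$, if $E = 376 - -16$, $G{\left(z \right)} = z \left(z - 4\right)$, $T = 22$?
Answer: $-204880$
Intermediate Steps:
$G{\left(z \right)} = z \left(-4 + z\right)$
$E = 392$ ($E = 376 + 16 = 392$)
$\left(\left(\left(l{\left(12,T \right)} - 1300\right) + 100\right) + G{\left(38 \right)}\right) \left(E - 2362\right) = \left(\left(\left(12 - 1300\right) + 100\right) + 38 \left(-4 + 38\right)\right) \left(392 - 2362\right) = \left(\left(-1288 + 100\right) + 38 \cdot 34\right) \left(-1970\right) = \left(-1188 + 1292\right) \left(-1970\right) = 104 \left(-1970\right) = -204880$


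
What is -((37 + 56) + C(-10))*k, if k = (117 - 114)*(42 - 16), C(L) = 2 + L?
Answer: -6630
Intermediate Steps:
k = 78 (k = 3*26 = 78)
-((37 + 56) + C(-10))*k = -((37 + 56) + (2 - 10))*78 = -(93 - 8)*78 = -85*78 = -1*6630 = -6630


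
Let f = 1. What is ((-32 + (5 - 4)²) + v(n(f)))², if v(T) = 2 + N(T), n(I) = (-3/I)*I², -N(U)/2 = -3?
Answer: 529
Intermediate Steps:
N(U) = 6 (N(U) = -2*(-3) = 6)
n(I) = -3*I
v(T) = 8 (v(T) = 2 + 6 = 8)
((-32 + (5 - 4)²) + v(n(f)))² = ((-32 + (5 - 4)²) + 8)² = ((-32 + 1²) + 8)² = ((-32 + 1) + 8)² = (-31 + 8)² = (-23)² = 529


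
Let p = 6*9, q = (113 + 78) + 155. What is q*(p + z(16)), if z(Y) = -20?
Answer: 11764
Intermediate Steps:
q = 346 (q = 191 + 155 = 346)
p = 54
q*(p + z(16)) = 346*(54 - 20) = 346*34 = 11764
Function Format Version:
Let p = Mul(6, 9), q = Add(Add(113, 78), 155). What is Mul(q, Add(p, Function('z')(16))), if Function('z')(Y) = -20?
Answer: 11764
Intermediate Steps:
q = 346 (q = Add(191, 155) = 346)
p = 54
Mul(q, Add(p, Function('z')(16))) = Mul(346, Add(54, -20)) = Mul(346, 34) = 11764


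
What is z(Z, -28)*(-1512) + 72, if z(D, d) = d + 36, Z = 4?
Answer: -12024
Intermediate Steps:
z(D, d) = 36 + d
z(Z, -28)*(-1512) + 72 = (36 - 28)*(-1512) + 72 = 8*(-1512) + 72 = -12096 + 72 = -12024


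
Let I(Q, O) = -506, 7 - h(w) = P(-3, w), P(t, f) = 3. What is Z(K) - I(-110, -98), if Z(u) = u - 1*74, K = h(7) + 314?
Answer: 750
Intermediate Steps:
h(w) = 4 (h(w) = 7 - 1*3 = 7 - 3 = 4)
K = 318 (K = 4 + 314 = 318)
Z(u) = -74 + u (Z(u) = u - 74 = -74 + u)
Z(K) - I(-110, -98) = (-74 + 318) - 1*(-506) = 244 + 506 = 750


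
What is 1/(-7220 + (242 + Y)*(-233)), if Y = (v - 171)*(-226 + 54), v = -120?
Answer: -1/11725722 ≈ -8.5283e-8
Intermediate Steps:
Y = 50052 (Y = (-120 - 171)*(-226 + 54) = -291*(-172) = 50052)
1/(-7220 + (242 + Y)*(-233)) = 1/(-7220 + (242 + 50052)*(-233)) = 1/(-7220 + 50294*(-233)) = 1/(-7220 - 11718502) = 1/(-11725722) = -1/11725722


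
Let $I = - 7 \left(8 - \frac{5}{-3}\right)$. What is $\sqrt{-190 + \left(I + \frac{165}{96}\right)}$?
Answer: $\frac{i \sqrt{147426}}{24} \approx 15.998 i$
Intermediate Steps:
$I = - \frac{203}{3}$ ($I = - 7 \left(8 - - \frac{5}{3}\right) = - 7 \left(8 + \frac{5}{3}\right) = \left(-7\right) \frac{29}{3} = - \frac{203}{3} \approx -67.667$)
$\sqrt{-190 + \left(I + \frac{165}{96}\right)} = \sqrt{-190 - \left(\frac{203}{3} - \frac{165}{96}\right)} = \sqrt{-190 + \left(- \frac{203}{3} + 165 \cdot \frac{1}{96}\right)} = \sqrt{-190 + \left(- \frac{203}{3} + \frac{55}{32}\right)} = \sqrt{-190 - \frac{6331}{96}} = \sqrt{- \frac{24571}{96}} = \frac{i \sqrt{147426}}{24}$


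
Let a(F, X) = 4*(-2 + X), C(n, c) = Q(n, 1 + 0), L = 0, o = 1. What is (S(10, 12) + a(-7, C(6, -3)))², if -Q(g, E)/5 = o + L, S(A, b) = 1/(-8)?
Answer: 50625/64 ≈ 791.02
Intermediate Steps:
S(A, b) = -⅛
Q(g, E) = -5 (Q(g, E) = -5*(1 + 0) = -5*1 = -5)
C(n, c) = -5
a(F, X) = -8 + 4*X
(S(10, 12) + a(-7, C(6, -3)))² = (-⅛ + (-8 + 4*(-5)))² = (-⅛ + (-8 - 20))² = (-⅛ - 28)² = (-225/8)² = 50625/64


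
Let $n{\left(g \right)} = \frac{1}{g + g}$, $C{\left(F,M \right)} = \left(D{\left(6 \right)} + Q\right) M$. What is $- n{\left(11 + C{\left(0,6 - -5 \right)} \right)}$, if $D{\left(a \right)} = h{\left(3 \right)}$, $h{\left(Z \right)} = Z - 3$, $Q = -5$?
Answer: $\frac{1}{88} \approx 0.011364$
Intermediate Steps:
$h{\left(Z \right)} = -3 + Z$ ($h{\left(Z \right)} = Z - 3 = -3 + Z$)
$D{\left(a \right)} = 0$ ($D{\left(a \right)} = -3 + 3 = 0$)
$C{\left(F,M \right)} = - 5 M$ ($C{\left(F,M \right)} = \left(0 - 5\right) M = - 5 M$)
$n{\left(g \right)} = \frac{1}{2 g}$
$- n{\left(11 + C{\left(0,6 - -5 \right)} \right)} = - \frac{1}{2 \left(11 - 5 \left(6 - -5\right)\right)} = - \frac{1}{2 \left(11 - 5 \left(6 + 5\right)\right)} = - \frac{1}{2 \left(11 - 55\right)} = - \frac{1}{2 \left(-44\right)} = - \frac{-1}{2 \cdot 44} = \left(-1\right) \left(- \frac{1}{88}\right) = \frac{1}{88}$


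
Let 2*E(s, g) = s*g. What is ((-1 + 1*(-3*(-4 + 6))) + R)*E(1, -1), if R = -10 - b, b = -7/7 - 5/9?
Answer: 139/18 ≈ 7.7222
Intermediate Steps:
b = -14/9 (b = -7*⅐ - 5*⅑ = -1 - 5/9 = -14/9 ≈ -1.5556)
R = -76/9 (R = -10 - 1*(-14/9) = -10 + 14/9 = -76/9 ≈ -8.4444)
E(s, g) = g*s/2 (E(s, g) = (s*g)/2 = (g*s)/2 = g*s/2)
((-1 + 1*(-3*(-4 + 6))) + R)*E(1, -1) = ((-1 + 1*(-3*(-4 + 6))) - 76/9)*((½)*(-1)*1) = ((-1 + 1*(-3*2)) - 76/9)*(-½) = ((-1 + 1*(-6)) - 76/9)*(-½) = ((-1 - 6) - 76/9)*(-½) = (-7 - 76/9)*(-½) = -139/9*(-½) = 139/18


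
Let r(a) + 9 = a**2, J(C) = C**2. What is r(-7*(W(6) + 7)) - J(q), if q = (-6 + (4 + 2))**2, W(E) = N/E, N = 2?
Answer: 23635/9 ≈ 2626.1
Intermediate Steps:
W(E) = 2/E
q = 0 (q = (-6 + 6)**2 = 0**2 = 0)
r(a) = -9 + a**2
r(-7*(W(6) + 7)) - J(q) = (-9 + (-7*(2/6 + 7))**2) - 1*0**2 = (-9 + (-7*(2*(1/6) + 7))**2) - 1*0 = (-9 + (-7*(1/3 + 7))**2) + 0 = (-9 + (-7*22/3)**2) + 0 = (-9 + (-154/3)**2) + 0 = (-9 + 23716/9) + 0 = 23635/9 + 0 = 23635/9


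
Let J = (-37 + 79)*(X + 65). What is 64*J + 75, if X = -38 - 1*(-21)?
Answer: 129099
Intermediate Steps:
X = -17 (X = -38 + 21 = -17)
J = 2016 (J = (-37 + 79)*(-17 + 65) = 42*48 = 2016)
64*J + 75 = 64*2016 + 75 = 129024 + 75 = 129099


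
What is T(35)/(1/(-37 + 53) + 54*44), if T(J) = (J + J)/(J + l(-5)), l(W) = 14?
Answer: 160/266119 ≈ 0.00060123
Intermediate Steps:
T(J) = 2*J/(14 + J) (T(J) = (J + J)/(J + 14) = (2*J)/(14 + J) = 2*J/(14 + J))
T(35)/(1/(-37 + 53) + 54*44) = (2*35/(14 + 35))/(1/(-37 + 53) + 54*44) = (2*35/49)/(1/16 + 2376) = (2*35*(1/49))/(1/16 + 2376) = 10/(7*(38017/16)) = (10/7)*(16/38017) = 160/266119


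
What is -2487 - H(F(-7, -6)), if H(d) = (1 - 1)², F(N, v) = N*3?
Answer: -2487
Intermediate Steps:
F(N, v) = 3*N
H(d) = 0 (H(d) = 0² = 0)
-2487 - H(F(-7, -6)) = -2487 - 1*0 = -2487 + 0 = -2487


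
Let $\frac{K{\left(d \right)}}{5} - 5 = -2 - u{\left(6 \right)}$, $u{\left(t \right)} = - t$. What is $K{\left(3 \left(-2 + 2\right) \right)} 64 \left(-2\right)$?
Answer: $-5760$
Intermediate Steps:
$K{\left(d \right)} = 45$ ($K{\left(d \right)} = 25 + 5 \left(-2 - \left(-1\right) 6\right) = 25 + 5 \left(-2 - -6\right) = 25 + 5 \left(-2 + 6\right) = 25 + 5 \cdot 4 = 25 + 20 = 45$)
$K{\left(3 \left(-2 + 2\right) \right)} 64 \left(-2\right) = 45 \cdot 64 \left(-2\right) = 2880 \left(-2\right) = -5760$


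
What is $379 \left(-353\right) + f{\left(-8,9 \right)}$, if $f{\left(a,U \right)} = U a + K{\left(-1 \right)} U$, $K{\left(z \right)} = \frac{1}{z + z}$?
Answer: $- \frac{267727}{2} \approx -1.3386 \cdot 10^{5}$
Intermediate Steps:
$K{\left(z \right)} = \frac{1}{2 z}$
$f{\left(a,U \right)} = - \frac{U}{2} + U a$ ($f{\left(a,U \right)} = U a + \frac{1}{2 \left(-1\right)} U = U a + \frac{1}{2} \left(-1\right) U = U a - \frac{U}{2} = - \frac{U}{2} + U a$)
$379 \left(-353\right) + f{\left(-8,9 \right)} = 379 \left(-353\right) + 9 \left(- \frac{1}{2} - 8\right) = -133787 + 9 \left(- \frac{17}{2}\right) = -133787 - \frac{153}{2} = - \frac{267727}{2}$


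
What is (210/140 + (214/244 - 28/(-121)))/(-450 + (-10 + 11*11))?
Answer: -19253/2502159 ≈ -0.0076946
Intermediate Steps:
(210/140 + (214/244 - 28/(-121)))/(-450 + (-10 + 11*11)) = (210*(1/140) + (214*(1/244) - 28*(-1/121)))/(-450 + (-10 + 121)) = (3/2 + (107/122 + 28/121))/(-450 + 111) = (3/2 + 16363/14762)/(-339) = (19253/7381)*(-1/339) = -19253/2502159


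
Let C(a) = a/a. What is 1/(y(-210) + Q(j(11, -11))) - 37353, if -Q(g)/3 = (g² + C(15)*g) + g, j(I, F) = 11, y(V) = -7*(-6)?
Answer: -14455612/387 ≈ -37353.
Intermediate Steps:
y(V) = 42
C(a) = 1
Q(g) = -6*g - 3*g² (Q(g) = -3*((g² + 1*g) + g) = -3*((g² + g) + g) = -3*((g + g²) + g) = -3*(g² + 2*g) = -6*g - 3*g²)
1/(y(-210) + Q(j(11, -11))) - 37353 = 1/(42 - 3*11*(2 + 11)) - 37353 = 1/(42 - 3*11*13) - 37353 = 1/(42 - 429) - 37353 = 1/(-387) - 37353 = -1/387 - 37353 = -14455612/387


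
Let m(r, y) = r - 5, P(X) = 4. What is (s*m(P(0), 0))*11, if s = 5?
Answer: -55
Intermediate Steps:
m(r, y) = -5 + r
(s*m(P(0), 0))*11 = (5*(-5 + 4))*11 = (5*(-1))*11 = -5*11 = -55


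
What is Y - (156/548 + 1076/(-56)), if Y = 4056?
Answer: 7815715/1918 ≈ 4074.9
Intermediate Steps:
Y - (156/548 + 1076/(-56)) = 4056 - (156/548 + 1076/(-56)) = 4056 - (156*(1/548) + 1076*(-1/56)) = 4056 - (39/137 - 269/14) = 4056 - 1*(-36307/1918) = 4056 + 36307/1918 = 7815715/1918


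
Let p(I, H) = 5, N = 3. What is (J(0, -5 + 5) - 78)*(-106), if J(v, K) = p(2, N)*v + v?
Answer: 8268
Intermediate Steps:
J(v, K) = 6*v (J(v, K) = 5*v + v = 6*v)
(J(0, -5 + 5) - 78)*(-106) = (6*0 - 78)*(-106) = (0 - 78)*(-106) = -78*(-106) = 8268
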